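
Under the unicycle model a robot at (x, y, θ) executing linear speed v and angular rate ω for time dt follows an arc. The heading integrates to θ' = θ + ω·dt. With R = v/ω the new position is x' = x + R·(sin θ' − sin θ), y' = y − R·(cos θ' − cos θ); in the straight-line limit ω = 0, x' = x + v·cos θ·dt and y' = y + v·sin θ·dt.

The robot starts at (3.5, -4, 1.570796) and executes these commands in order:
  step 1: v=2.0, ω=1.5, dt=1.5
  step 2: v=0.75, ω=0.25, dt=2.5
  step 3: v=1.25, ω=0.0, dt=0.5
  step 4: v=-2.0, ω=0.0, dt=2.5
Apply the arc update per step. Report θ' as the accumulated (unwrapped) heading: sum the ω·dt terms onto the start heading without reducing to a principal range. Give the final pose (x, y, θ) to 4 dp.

(1.4722, -0.2860, 4.4458)

step 1: θ'=3.8208 (R=1.3333) → pose (1.3291, -2.9626, 3.8208)
step 2: θ'=4.4458 (R=3.0000) → pose (0.3196, -4.5064, 4.4458)
step 3: θ'=4.4458 (straight) → pose (0.1549, -5.1094, 4.4458)
step 4: θ'=4.4458 (straight) → pose (1.4722, -0.2860, 4.4458)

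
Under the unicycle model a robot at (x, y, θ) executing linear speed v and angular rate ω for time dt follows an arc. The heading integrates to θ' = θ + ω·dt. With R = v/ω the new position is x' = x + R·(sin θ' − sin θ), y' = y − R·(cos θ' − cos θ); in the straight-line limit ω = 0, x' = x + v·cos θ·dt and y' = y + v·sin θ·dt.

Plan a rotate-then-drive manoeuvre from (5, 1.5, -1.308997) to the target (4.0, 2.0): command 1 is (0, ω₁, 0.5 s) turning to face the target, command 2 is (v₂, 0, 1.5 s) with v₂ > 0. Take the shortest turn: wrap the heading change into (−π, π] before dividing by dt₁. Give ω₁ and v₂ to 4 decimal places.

heading to target = atan2(2−1.5, 4−5) = 2.6779
Δθ = wrap(2.6779 − -1.3090) = -2.2962; ω₁ = Δθ/dt₁ = -4.5925
distance = √((4−5)² + (2−1.5)²) = 1.1180; v₂ = distance/dt₂ = 0.7454

ω₁ = -4.5925, v₂ = 0.7454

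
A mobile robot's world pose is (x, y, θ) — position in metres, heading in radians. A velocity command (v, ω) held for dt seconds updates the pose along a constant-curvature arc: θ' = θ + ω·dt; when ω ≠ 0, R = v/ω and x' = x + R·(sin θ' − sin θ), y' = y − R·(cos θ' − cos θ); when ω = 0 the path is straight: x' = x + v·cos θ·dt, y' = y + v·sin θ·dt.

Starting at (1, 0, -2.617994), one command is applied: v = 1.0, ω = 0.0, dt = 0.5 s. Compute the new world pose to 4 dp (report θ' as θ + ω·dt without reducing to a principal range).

θ' = -2.6180 + 0.0·0.5 = -2.6180
ω = 0 → straight: x' = 1 + 1.0·cos(-2.6180)·0.5 = 0.5670
y' = 0 + 1.0·sin(-2.6180)·0.5 = -0.2500

(0.5670, -0.2500, -2.6180)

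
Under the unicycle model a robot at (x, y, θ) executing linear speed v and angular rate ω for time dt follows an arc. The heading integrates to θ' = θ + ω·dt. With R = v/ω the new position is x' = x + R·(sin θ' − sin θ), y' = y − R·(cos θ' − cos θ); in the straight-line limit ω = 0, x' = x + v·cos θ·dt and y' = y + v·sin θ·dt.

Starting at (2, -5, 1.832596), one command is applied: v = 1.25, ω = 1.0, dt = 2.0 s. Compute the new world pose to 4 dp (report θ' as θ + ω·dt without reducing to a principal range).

(-0.0040, -4.3603, 3.8326)

θ' = 1.8326 + 1.0·2.0 = 3.8326
R = v/ω = 1.25/1.0 = 1.2500
x' = 2 + 1.2500·(sin 3.8326 − sin 1.8326) = -0.0040
y' = -5 − 1.2500·(cos 3.8326 − cos 1.8326) = -4.3603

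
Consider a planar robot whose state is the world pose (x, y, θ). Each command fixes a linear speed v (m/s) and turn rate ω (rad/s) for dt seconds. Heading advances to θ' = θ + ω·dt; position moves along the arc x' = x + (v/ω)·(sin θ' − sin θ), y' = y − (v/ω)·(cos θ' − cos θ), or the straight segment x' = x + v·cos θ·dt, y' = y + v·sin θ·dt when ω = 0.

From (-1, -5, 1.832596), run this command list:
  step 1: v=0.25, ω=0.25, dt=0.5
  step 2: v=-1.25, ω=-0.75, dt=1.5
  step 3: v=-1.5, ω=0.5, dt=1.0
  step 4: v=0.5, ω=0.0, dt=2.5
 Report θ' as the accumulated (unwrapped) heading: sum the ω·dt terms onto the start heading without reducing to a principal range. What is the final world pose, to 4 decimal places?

step 1: θ'=1.9576 (R=1.0000) → pose (-1.0398, -4.8816, 1.9576)
step 2: θ'=0.8326 (R=1.6667) → pose (-1.3505, -6.6319, 0.8326)
step 3: θ'=1.3326 (R=-3.0000) → pose (-2.0468, -7.9429, 1.3326)
step 4: θ'=1.3326 (straight) → pose (-1.7518, -6.7282, 1.3326)

(-1.7518, -6.7282, 1.3326)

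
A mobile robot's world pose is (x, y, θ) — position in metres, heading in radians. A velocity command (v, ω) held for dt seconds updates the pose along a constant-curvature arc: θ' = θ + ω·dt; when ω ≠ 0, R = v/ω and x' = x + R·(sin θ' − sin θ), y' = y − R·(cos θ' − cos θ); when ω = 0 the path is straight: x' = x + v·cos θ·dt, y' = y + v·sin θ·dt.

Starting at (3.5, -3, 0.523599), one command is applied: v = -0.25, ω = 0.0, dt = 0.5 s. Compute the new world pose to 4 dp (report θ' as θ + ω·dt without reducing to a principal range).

θ' = 0.5236 + 0.0·0.5 = 0.5236
ω = 0 → straight: x' = 3.5 + -0.25·cos(0.5236)·0.5 = 3.3917
y' = -3 + -0.25·sin(0.5236)·0.5 = -3.0625

(3.3917, -3.0625, 0.5236)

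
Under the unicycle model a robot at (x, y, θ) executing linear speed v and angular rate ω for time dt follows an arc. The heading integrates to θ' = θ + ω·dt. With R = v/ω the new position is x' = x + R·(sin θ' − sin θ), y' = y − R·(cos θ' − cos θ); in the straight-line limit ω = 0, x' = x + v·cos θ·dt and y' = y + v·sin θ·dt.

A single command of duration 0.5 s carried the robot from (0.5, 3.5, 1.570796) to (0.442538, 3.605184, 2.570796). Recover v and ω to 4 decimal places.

Δθ = 2.570796 − 1.570796 = 1.000000
ω = Δθ/dt = 1.000000/0.5 = 2.0000
R = −Δy/(cos θ' − cos θ) = 0.1250
v = R·ω = 0.1250·2.0000 = 0.2500

v = 0.2500, ω = 2.0000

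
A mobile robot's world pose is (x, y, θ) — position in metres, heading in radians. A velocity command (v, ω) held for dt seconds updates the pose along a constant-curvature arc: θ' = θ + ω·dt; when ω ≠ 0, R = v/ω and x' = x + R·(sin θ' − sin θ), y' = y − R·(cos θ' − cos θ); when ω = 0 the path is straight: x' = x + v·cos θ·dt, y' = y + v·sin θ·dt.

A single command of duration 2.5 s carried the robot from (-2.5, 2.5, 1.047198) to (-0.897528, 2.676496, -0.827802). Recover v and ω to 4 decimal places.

Δθ = -0.827802 − 1.047198 = -1.875000
ω = Δθ/dt = -1.875000/2.5 = -0.7500
R = Δx/(sin θ' − sin θ) = -1.0000
v = R·ω = -1.0000·-0.7500 = 0.7500

v = 0.7500, ω = -0.7500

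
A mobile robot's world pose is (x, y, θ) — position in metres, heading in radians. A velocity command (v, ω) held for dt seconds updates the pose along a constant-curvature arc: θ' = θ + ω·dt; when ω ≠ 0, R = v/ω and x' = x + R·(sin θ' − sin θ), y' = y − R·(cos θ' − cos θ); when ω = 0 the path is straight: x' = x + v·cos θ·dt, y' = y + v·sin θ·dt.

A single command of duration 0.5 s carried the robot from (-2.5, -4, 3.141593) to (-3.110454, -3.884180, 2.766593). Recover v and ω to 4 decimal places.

v = 1.2500, ω = -0.7500

Δθ = 2.766593 − 3.141593 = -0.375000
ω = Δθ/dt = -0.375000/0.5 = -0.7500
R = Δx/(sin θ' − sin θ) = -1.6667
v = R·ω = -1.6667·-0.7500 = 1.2500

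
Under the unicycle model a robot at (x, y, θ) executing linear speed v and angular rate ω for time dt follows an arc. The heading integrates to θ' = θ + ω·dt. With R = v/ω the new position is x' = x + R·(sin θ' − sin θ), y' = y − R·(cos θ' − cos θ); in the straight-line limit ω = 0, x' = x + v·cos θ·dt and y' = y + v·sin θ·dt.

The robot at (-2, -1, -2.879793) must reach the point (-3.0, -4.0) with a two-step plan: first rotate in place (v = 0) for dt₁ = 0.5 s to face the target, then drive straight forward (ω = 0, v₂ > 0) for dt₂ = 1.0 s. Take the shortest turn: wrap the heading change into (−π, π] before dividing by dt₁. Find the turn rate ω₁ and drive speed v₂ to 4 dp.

heading to target = atan2(-4−-1, -3−-2) = -1.8925
Δθ = wrap(-1.8925 − -2.8798) = 0.9872; ω₁ = Δθ/dt₁ = 1.9745
distance = √((-3−-2)² + (-4−-1)²) = 3.1623; v₂ = distance/dt₂ = 3.1623

ω₁ = 1.9745, v₂ = 3.1623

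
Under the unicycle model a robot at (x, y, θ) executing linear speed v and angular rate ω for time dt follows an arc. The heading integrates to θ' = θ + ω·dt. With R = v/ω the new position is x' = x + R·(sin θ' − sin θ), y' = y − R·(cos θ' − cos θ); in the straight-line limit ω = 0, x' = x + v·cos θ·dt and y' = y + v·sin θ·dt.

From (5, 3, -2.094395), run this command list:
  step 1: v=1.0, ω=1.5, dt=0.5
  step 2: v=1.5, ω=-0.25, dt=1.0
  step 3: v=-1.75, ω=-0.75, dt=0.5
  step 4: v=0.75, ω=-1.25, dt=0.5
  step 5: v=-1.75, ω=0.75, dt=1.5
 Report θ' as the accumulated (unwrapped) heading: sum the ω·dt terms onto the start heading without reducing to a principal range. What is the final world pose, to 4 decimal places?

step 1: θ'=-1.3444 (R=0.6667) → pose (4.9277, 2.5170, -1.3444)
step 2: θ'=-1.5944 (R=-6.0000) → pose (5.0791, 1.0286, -1.5944)
step 3: θ'=-1.9694 (R=2.3333) → pose (5.2614, 1.8792, -1.9694)
step 4: θ'=-2.5944 (R=-0.6000) → pose (5.0206, 1.5997, -2.5944)
step 5: θ'=-1.4694 (R=-2.3333) → pose (6.1280, 3.8285, -1.4694)

(6.1280, 3.8285, -1.4694)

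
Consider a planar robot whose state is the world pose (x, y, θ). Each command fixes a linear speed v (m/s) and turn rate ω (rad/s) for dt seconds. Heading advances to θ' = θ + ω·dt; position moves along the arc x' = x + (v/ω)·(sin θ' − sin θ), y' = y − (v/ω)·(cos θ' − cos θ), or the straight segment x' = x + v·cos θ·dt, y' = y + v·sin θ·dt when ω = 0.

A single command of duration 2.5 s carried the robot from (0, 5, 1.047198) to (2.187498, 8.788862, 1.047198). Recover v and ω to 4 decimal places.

v = 1.7500, ω = 0.0000

Δθ = 1.047198 − 1.047198 = 0.000000
ω = Δθ/dt = 0.000000/2.5 = 0.0000
ω = 0 → v = (Δx·cos θ + Δy·sin θ)/dt = 1.7500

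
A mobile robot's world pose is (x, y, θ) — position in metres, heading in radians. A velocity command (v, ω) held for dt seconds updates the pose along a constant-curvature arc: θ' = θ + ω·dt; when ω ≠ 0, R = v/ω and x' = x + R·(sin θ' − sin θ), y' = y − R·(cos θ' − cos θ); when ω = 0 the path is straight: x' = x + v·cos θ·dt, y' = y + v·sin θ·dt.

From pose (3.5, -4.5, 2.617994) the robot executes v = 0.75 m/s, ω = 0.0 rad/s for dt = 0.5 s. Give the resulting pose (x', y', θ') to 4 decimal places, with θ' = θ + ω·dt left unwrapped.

(3.1752, -4.3125, 2.6180)

θ' = 2.6180 + 0.0·0.5 = 2.6180
ω = 0 → straight: x' = 3.5 + 0.75·cos(2.6180)·0.5 = 3.1752
y' = -4.5 + 0.75·sin(2.6180)·0.5 = -4.3125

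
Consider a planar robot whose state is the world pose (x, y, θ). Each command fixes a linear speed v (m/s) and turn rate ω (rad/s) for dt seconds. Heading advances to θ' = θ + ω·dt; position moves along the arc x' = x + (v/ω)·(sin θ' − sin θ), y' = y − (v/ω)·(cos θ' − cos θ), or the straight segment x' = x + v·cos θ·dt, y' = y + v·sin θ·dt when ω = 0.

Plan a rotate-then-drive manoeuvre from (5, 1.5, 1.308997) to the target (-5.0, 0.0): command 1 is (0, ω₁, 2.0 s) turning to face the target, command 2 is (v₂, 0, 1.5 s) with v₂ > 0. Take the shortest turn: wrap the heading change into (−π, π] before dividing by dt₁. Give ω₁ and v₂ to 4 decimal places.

heading to target = atan2(0−1.5, -5−5) = -2.9927
Δθ = wrap(-2.9927 − 1.3090) = 1.9815; ω₁ = Δθ/dt₁ = 0.9907
distance = √((-5−5)² + (0−1.5)²) = 10.1119; v₂ = distance/dt₂ = 6.7412

ω₁ = 0.9907, v₂ = 6.7412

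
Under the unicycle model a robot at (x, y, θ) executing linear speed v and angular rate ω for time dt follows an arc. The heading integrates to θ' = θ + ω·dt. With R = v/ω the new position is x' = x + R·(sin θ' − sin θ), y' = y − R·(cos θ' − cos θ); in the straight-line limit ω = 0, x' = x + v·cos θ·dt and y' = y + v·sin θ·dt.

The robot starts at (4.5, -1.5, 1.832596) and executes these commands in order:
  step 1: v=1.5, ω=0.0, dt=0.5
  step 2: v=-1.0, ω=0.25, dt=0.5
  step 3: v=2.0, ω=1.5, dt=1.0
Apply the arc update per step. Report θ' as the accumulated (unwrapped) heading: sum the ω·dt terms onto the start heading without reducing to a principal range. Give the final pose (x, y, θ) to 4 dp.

(2.8159, -0.4848, 3.4576)

step 1: θ'=1.8326 (straight) → pose (4.3059, -0.7756, 1.8326)
step 2: θ'=1.9576 (R=-4.0000) → pose (4.4651, -1.2492, 1.9576)
step 3: θ'=3.4576 (R=1.3333) → pose (2.8159, -0.4848, 3.4576)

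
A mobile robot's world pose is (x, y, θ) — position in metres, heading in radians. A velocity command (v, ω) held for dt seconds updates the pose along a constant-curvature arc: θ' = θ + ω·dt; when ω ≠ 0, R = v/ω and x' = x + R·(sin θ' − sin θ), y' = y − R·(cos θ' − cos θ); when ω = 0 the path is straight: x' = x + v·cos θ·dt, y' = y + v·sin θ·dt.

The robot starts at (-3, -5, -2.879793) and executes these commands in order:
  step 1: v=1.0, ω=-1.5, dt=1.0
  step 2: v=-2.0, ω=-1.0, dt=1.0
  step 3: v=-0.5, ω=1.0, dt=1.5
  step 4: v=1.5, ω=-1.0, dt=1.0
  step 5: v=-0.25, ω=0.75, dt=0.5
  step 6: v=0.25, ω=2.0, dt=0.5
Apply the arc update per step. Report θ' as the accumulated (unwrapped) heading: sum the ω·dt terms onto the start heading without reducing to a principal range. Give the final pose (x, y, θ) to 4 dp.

(-4.6110, -5.8176, -3.5048)

step 1: θ'=-4.3798 (R=-0.6667) → pose (-3.8027, -4.5737, -4.3798)
step 2: θ'=-5.3798 (R=2.0000) → pose (-4.1222, -6.4646, -5.3798)
step 3: θ'=-3.8798 (R=-0.5000) → pose (-4.0660, -7.1439, -3.8798)
step 4: θ'=-4.8798 (R=-1.5000) → pose (-4.5356, -5.7845, -4.8798)
step 5: θ'=-4.5048 (R=-0.3333) → pose (-4.5331, -5.9087, -4.5048)
step 6: θ'=-3.5048 (R=0.1250) → pose (-4.6110, -5.8176, -3.5048)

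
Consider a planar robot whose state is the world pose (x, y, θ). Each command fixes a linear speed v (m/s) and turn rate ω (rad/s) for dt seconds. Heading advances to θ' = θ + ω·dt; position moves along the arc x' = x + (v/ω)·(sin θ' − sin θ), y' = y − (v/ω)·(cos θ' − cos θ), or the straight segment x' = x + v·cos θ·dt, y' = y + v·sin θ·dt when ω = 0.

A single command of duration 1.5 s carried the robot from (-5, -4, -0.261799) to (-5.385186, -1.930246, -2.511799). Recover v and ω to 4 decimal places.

v = -1.7500, ω = -1.5000

Δθ = -2.511799 − -0.261799 = -2.250000
ω = Δθ/dt = -2.250000/1.5 = -1.5000
R = −Δy/(cos θ' − cos θ) = 1.1667
v = R·ω = 1.1667·-1.5000 = -1.7500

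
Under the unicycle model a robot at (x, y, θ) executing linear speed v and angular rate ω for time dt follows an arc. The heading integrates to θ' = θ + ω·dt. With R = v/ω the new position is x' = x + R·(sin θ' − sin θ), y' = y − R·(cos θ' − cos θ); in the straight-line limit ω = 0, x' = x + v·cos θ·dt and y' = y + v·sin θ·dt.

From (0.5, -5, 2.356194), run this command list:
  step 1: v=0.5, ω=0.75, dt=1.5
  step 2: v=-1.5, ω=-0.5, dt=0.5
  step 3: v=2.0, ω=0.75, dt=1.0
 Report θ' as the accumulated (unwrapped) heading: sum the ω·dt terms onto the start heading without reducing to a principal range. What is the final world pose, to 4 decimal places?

step 1: θ'=3.4812 (R=0.6667) → pose (-0.1935, -4.8428, 3.4812)
step 2: θ'=3.2312 (R=3.0000) → pose (0.5374, -4.6835, 3.2312)
step 3: θ'=3.9812 (R=2.6667) → pose (-1.2090, -5.5588, 3.9812)

(-1.2090, -5.5588, 3.9812)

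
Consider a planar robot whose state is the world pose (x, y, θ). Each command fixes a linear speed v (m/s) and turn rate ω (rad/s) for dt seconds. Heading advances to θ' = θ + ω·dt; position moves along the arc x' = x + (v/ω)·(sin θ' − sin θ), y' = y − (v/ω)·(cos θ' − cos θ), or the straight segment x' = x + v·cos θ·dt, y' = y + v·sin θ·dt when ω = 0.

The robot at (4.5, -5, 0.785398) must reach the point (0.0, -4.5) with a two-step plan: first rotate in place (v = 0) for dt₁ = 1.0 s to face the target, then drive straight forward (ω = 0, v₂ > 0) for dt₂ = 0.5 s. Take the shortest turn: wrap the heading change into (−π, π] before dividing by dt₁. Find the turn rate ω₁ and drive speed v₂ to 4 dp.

heading to target = atan2(-4.5−-5, 0−4.5) = 3.0309
Δθ = wrap(3.0309 − 0.7854) = 2.2455; ω₁ = Δθ/dt₁ = 2.2455
distance = √((0−4.5)² + (-4.5−-5)²) = 4.5277; v₂ = distance/dt₂ = 9.0554

ω₁ = 2.2455, v₂ = 9.0554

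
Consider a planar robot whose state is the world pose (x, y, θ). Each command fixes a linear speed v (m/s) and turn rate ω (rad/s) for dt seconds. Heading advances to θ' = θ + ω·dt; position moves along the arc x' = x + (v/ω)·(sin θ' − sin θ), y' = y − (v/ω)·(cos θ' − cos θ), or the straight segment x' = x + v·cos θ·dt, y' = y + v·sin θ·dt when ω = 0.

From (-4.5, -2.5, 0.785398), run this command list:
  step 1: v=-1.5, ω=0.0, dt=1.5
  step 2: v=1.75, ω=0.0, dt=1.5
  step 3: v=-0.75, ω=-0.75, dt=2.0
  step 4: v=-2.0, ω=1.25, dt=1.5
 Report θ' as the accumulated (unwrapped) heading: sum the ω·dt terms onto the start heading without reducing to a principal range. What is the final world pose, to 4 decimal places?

(-8.1129, -2.8533, 1.1604)

step 1: θ'=0.7854 (straight) → pose (-6.0910, -4.0910, 0.7854)
step 2: θ'=0.7854 (straight) → pose (-4.2348, -2.2348, 0.7854)
step 3: θ'=-0.7146 (R=1.0000) → pose (-5.5973, -2.2831, -0.7146)
step 4: θ'=1.1604 (R=-1.6000) → pose (-8.1129, -2.8533, 1.1604)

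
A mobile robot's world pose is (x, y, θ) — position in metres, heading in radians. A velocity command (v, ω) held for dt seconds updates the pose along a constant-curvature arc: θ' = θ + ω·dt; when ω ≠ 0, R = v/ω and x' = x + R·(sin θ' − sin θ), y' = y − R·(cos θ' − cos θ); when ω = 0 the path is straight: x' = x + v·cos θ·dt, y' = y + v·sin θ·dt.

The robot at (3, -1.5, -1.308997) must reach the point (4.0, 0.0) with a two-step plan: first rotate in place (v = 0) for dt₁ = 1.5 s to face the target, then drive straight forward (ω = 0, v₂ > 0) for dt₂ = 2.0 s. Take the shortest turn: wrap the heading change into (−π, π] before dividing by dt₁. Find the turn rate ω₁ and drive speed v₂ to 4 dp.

ω₁ = 1.5279, v₂ = 0.9014

heading to target = atan2(0−-1.5, 4−3) = 0.9828
Δθ = wrap(0.9828 − -1.3090) = 2.2918; ω₁ = Δθ/dt₁ = 1.5279
distance = √((4−3)² + (0−-1.5)²) = 1.8028; v₂ = distance/dt₂ = 0.9014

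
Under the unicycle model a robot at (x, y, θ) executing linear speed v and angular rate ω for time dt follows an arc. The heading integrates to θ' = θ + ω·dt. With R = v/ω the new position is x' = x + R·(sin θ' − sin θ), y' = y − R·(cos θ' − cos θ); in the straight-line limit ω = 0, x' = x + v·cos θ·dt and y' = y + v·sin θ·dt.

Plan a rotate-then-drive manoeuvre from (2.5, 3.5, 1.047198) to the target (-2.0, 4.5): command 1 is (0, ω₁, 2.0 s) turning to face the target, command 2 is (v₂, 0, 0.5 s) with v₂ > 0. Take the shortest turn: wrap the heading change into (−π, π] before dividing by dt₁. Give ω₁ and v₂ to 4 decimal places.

heading to target = atan2(4.5−3.5, -2−2.5) = 2.9229
Δθ = wrap(2.9229 − 1.0472) = 1.8757; ω₁ = Δθ/dt₁ = 0.9379
distance = √((-2−2.5)² + (4.5−3.5)²) = 4.6098; v₂ = distance/dt₂ = 9.2195

ω₁ = 0.9379, v₂ = 9.2195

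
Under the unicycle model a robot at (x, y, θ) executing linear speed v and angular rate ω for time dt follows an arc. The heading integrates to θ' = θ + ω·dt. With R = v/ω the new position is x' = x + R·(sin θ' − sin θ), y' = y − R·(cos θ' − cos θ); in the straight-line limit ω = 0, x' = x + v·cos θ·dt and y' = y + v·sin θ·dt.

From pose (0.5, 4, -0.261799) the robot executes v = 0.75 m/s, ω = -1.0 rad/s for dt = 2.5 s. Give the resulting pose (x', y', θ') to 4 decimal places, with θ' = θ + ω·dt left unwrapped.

θ' = -0.2618 + -1.0·2.5 = -2.7618
R = v/ω = 0.75/-1.0 = -0.7500
x' = 0.5 + -0.7500·(sin -2.7618 − sin -0.2618) = 0.5839
y' = 4 − -0.7500·(cos -2.7618 − cos -0.2618) = 2.5790

(0.5839, 2.5790, -2.7618)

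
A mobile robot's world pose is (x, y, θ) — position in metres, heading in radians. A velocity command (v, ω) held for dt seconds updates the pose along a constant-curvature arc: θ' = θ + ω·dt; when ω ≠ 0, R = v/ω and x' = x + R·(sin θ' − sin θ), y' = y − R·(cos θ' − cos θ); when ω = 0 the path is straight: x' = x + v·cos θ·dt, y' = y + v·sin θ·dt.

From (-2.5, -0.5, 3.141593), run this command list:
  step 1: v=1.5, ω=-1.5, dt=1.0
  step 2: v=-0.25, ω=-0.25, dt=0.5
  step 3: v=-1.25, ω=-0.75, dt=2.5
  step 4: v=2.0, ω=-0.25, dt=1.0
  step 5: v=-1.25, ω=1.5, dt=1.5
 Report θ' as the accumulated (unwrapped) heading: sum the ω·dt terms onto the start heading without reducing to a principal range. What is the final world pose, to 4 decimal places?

step 1: θ'=1.6416 (R=-1.0000) → pose (-3.4975, 0.4293, 1.6416)
step 2: θ'=1.5166 (R=1.0000) → pose (-3.4965, 0.3043, 1.5166)
step 3: θ'=-0.3584 (R=1.6667) → pose (-5.7453, -1.1661, -0.3584)
step 4: θ'=-0.6084 (R=-8.0000) → pose (-3.9791, -2.0933, -0.6084)
step 5: θ'=1.6416 (R=-0.8333) → pose (-5.2866, -2.8360, 1.6416)

(-5.2866, -2.8360, 1.6416)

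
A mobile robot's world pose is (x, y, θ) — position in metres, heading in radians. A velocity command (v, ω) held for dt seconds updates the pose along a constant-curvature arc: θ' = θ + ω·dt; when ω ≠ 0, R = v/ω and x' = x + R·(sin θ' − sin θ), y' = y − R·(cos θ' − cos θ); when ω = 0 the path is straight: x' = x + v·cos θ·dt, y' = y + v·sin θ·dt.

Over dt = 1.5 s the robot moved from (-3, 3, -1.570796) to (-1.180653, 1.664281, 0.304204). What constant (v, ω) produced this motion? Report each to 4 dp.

Δθ = 0.304204 − -1.570796 = 1.875000
ω = Δθ/dt = 1.875000/1.5 = 1.2500
R = Δx/(sin θ' − sin θ) = 1.4000
v = R·ω = 1.4000·1.2500 = 1.7500

v = 1.7500, ω = 1.2500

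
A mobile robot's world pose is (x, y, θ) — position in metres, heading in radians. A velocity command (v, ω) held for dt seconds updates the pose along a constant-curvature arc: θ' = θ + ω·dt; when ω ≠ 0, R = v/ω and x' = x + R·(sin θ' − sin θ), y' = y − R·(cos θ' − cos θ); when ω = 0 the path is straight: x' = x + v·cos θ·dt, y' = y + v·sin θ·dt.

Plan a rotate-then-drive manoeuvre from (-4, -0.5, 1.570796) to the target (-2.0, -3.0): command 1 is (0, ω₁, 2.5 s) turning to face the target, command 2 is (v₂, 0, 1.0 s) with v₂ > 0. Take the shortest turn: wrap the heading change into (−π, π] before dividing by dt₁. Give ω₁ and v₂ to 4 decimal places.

heading to target = atan2(-3−-0.5, -2−-4) = -0.8961
Δθ = wrap(-0.8961 − 1.5708) = -2.4669; ω₁ = Δθ/dt₁ = -0.9867
distance = √((-2−-4)² + (-3−-0.5)²) = 3.2016; v₂ = distance/dt₂ = 3.2016

ω₁ = -0.9867, v₂ = 3.2016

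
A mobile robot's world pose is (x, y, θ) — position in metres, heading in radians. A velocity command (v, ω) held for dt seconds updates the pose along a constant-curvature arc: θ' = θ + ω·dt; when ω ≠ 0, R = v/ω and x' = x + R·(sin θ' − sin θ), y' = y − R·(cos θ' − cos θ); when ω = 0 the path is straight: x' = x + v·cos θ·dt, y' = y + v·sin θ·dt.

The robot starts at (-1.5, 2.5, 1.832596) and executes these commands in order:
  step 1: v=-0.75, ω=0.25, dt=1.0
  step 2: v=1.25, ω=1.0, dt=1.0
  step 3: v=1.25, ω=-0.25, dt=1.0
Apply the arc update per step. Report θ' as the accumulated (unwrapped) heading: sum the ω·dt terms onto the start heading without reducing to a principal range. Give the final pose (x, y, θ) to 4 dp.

(-3.4596, 2.6710, 2.8326)

step 1: θ'=2.0826 (R=-3.0000) → pose (-1.2178, 1.8072, 2.0826)
step 2: θ'=3.0826 (R=1.2500) → pose (-2.2339, 2.4429, 3.0826)
step 3: θ'=2.8326 (R=-5.0000) → pose (-3.4596, 2.6710, 2.8326)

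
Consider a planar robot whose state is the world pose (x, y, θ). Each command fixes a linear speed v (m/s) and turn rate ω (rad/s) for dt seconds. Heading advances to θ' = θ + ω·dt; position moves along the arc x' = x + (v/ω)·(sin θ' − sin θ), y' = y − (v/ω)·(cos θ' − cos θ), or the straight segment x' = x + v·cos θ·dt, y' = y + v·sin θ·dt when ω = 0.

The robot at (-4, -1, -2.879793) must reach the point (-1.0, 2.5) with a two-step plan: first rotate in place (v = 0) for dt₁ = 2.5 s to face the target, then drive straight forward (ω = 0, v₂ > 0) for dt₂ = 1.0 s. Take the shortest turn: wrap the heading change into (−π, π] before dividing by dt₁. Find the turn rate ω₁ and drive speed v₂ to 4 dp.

ω₁ = -1.0165, v₂ = 4.6098

heading to target = atan2(2.5−-1, -1−-4) = 0.8622
Δθ = wrap(0.8622 − -2.8798) = -2.5412; ω₁ = Δθ/dt₁ = -1.0165
distance = √((-1−-4)² + (2.5−-1)²) = 4.6098; v₂ = distance/dt₂ = 4.6098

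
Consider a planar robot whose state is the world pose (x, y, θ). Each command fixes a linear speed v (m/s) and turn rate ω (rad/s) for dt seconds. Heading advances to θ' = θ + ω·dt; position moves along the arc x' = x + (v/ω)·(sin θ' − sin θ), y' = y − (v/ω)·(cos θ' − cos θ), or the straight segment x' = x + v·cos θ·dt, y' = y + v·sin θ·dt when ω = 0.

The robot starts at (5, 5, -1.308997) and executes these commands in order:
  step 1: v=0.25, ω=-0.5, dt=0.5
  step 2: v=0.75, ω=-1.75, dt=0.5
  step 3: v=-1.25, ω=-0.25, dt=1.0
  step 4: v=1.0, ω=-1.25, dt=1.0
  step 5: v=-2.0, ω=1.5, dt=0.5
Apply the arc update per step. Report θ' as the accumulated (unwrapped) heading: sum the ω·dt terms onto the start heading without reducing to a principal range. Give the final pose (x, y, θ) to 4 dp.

(5.8779, 4.9917, -3.1840)

step 1: θ'=-1.5590 (R=-0.5000) → pose (5.0170, 4.8765, -1.5590)
step 2: θ'=-2.4340 (R=-0.4286) → pose (4.8670, 4.5458, -2.4340)
step 3: θ'=-2.6840 (R=5.0000) → pose (5.9081, 5.2317, -2.6840)
step 4: θ'=-3.9340 (R=-0.8000) → pose (4.9850, 5.3877, -3.9340)
step 5: θ'=-3.1840 (R=-1.3333) → pose (5.8779, 4.9917, -3.1840)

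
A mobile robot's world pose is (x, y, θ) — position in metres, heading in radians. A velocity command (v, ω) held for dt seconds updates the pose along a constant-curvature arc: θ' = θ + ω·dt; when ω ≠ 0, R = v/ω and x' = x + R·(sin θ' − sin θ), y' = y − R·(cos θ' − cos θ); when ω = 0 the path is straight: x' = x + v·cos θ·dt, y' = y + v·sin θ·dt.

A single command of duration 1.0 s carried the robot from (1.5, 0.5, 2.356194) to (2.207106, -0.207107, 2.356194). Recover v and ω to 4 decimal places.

Δθ = 2.356194 − 2.356194 = 0.000000
ω = Δθ/dt = 0.000000/1.0 = 0.0000
ω = 0 → v = (Δx·cos θ + Δy·sin θ)/dt = -1.0000

v = -1.0000, ω = 0.0000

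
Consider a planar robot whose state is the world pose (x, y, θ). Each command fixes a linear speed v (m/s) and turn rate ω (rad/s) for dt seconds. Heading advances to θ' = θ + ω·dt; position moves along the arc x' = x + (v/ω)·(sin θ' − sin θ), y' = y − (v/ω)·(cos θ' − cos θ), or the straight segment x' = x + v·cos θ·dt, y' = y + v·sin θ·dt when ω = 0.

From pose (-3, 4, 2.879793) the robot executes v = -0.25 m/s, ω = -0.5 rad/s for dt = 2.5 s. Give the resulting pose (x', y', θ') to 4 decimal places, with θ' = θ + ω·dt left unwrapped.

θ' = 2.8798 + -0.5·2.5 = 1.6298
R = v/ω = -0.25/-0.5 = 0.5000
x' = -3 + 0.5000·(sin 1.6298 − sin 2.8798) = -2.6303
y' = 4 − 0.5000·(cos 1.6298 − cos 2.8798) = 3.5465

(-2.6303, 3.5465, 1.6298)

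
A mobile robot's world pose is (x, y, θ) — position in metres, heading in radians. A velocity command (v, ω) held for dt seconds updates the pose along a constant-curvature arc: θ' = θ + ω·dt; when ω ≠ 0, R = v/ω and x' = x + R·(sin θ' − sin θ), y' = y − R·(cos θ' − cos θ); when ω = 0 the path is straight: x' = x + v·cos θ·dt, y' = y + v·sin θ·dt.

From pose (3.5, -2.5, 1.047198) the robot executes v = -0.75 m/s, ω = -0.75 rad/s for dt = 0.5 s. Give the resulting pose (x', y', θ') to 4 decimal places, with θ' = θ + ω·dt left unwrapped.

(3.2567, -2.7825, 0.6722)

θ' = 1.0472 + -0.75·0.5 = 0.6722
R = v/ω = -0.75/-0.75 = 1.0000
x' = 3.5 + 1.0000·(sin 0.6722 − sin 1.0472) = 3.2567
y' = -2.5 − 1.0000·(cos 0.6722 − cos 1.0472) = -2.7825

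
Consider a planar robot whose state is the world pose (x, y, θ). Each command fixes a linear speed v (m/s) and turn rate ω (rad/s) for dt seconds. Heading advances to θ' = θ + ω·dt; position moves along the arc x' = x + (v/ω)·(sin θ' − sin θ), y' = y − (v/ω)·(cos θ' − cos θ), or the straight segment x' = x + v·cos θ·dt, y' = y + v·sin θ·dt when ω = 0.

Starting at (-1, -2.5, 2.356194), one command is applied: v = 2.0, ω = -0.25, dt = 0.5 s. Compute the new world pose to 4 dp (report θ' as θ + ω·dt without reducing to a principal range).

θ' = 2.3562 + -0.25·0.5 = 2.2312
R = v/ω = 2.0/-0.25 = -8.0000
x' = -1 + -8.0000·(sin 2.2312 − sin 2.3562) = -1.6611
y' = -2.5 − -8.0000·(cos 2.2312 − cos 2.3562) = -1.7506

(-1.6611, -1.7506, 2.2312)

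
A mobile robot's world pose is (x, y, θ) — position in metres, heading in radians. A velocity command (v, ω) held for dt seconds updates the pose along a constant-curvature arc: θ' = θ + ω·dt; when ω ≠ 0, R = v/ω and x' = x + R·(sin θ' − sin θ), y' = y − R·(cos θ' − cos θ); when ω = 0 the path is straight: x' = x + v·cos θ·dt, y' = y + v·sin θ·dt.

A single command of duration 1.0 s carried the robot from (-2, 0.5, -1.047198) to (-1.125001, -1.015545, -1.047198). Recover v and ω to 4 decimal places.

v = 1.7500, ω = 0.0000

Δθ = -1.047198 − -1.047198 = 0.000000
ω = Δθ/dt = 0.000000/1.0 = 0.0000
ω = 0 → v = (Δx·cos θ + Δy·sin θ)/dt = 1.7500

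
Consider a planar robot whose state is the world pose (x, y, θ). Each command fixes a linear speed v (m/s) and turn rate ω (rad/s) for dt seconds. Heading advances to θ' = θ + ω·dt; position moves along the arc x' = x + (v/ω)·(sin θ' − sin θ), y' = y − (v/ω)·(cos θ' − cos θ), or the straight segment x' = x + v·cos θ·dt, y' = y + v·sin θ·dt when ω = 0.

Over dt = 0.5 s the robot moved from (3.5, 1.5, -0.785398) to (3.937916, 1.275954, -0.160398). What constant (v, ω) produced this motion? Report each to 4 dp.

v = 1.0000, ω = 1.2500

Δθ = -0.160398 − -0.785398 = 0.625000
ω = Δθ/dt = 0.625000/0.5 = 1.2500
R = Δx/(sin θ' − sin θ) = 0.8000
v = R·ω = 0.8000·1.2500 = 1.0000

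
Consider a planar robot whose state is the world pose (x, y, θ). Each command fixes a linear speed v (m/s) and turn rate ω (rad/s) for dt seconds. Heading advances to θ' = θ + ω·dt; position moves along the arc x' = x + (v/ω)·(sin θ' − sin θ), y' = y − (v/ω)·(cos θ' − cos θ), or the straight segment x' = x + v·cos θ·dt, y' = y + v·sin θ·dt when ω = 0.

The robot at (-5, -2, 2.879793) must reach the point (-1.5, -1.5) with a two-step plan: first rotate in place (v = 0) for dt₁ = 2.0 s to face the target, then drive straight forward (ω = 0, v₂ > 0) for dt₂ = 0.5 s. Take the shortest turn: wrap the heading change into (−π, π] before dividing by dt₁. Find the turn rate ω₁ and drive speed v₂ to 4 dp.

ω₁ = -1.3689, v₂ = 7.0711

heading to target = atan2(-1.5−-2, -1.5−-5) = 0.1419
Δθ = wrap(0.1419 − 2.8798) = -2.7379; ω₁ = Δθ/dt₁ = -1.3689
distance = √((-1.5−-5)² + (-1.5−-2)²) = 3.5355; v₂ = distance/dt₂ = 7.0711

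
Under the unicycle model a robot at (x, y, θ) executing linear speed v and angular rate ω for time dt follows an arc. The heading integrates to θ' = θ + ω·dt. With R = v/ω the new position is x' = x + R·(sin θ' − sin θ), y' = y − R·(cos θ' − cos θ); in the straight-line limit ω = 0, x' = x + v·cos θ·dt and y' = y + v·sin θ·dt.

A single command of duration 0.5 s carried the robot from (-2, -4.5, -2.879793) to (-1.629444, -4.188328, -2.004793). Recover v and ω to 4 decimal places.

Δθ = -2.004793 − -2.879793 = 0.875000
ω = Δθ/dt = 0.875000/0.5 = 1.7500
R = Δx/(sin θ' − sin θ) = -0.5714
v = R·ω = -0.5714·1.7500 = -1.0000

v = -1.0000, ω = 1.7500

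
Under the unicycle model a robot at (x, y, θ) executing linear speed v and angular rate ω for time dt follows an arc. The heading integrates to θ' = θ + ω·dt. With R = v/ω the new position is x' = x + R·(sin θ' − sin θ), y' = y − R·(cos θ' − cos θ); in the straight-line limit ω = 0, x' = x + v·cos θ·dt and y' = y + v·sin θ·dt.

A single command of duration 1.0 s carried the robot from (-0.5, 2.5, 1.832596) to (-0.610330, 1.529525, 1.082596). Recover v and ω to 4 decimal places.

Δθ = 1.082596 − 1.832596 = -0.750000
ω = Δθ/dt = -0.750000/1.0 = -0.7500
R = −Δy/(cos θ' − cos θ) = 1.3333
v = R·ω = 1.3333·-0.7500 = -1.0000

v = -1.0000, ω = -0.7500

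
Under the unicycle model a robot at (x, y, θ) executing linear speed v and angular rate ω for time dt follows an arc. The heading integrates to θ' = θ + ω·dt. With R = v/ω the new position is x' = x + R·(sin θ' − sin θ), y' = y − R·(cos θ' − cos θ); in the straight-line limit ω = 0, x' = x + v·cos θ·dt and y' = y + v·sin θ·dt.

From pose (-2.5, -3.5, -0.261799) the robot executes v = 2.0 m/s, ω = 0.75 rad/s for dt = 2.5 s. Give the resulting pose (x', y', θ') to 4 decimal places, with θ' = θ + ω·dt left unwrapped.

θ' = -0.2618 + 0.75·2.5 = 1.6132
R = v/ω = 2.0/0.75 = 2.6667
x' = -2.5 + 2.6667·(sin 1.6132 − sin -0.2618) = 0.8545
y' = -3.5 − 2.6667·(cos 1.6132 − cos -0.2618) = -0.8112

(0.8545, -0.8112, 1.6132)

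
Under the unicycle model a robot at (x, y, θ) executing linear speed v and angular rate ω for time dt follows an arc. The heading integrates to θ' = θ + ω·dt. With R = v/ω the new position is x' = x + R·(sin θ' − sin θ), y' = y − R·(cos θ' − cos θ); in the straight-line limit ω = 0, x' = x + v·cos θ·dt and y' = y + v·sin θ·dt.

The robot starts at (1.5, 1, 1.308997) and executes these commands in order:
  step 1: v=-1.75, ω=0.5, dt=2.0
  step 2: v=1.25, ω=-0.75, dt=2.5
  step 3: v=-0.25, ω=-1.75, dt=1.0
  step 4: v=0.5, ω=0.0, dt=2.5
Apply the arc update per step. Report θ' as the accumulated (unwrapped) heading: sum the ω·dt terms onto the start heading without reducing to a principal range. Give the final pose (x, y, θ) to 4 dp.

step 1: θ'=2.3090 (R=-3.5000) → pose (2.2919, -2.2612, 2.3090)
step 2: θ'=0.4340 (R=-1.6667) → pose (2.8238, 0.3725, 0.4340)
step 3: θ'=-1.3160 (R=0.1429) → pose (2.6255, 0.4661, -1.3160)
step 4: θ'=-1.3160 (straight) → pose (2.9406, -0.7435, -1.3160)

(2.9406, -0.7435, -1.3160)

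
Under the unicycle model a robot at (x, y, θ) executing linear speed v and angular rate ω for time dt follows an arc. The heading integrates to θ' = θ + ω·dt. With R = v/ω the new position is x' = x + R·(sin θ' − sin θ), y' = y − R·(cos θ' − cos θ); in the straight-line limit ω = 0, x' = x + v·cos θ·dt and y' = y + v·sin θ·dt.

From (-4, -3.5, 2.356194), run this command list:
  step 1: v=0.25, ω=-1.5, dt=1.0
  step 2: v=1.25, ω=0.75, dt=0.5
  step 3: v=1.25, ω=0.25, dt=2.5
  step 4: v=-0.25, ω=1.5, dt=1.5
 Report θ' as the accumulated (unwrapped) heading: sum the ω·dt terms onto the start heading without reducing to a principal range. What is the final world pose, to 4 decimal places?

(-3.3153, 0.2893, 4.1062)

step 1: θ'=0.8562 (R=-0.1667) → pose (-4.0080, -3.2729, 0.8562)
step 2: θ'=1.2312 (R=1.6667) → pose (-3.6955, -2.7359, 1.2312)
step 3: θ'=1.8562 (R=5.0000) → pose (-3.6122, 0.3373, 1.8562)
step 4: θ'=4.1062 (R=-0.1667) → pose (-3.3153, 0.2893, 4.1062)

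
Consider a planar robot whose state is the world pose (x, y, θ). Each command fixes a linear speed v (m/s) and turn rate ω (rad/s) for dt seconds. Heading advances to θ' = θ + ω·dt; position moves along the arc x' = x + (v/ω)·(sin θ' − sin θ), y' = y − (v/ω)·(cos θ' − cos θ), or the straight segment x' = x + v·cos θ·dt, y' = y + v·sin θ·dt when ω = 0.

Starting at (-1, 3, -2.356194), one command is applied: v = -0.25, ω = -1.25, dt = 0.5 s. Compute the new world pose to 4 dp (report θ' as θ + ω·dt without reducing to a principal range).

θ' = -2.3562 + -1.25·0.5 = -2.9812
R = v/ω = -0.25/-1.25 = 0.2000
x' = -1 + 0.2000·(sin -2.9812 − sin -2.3562) = -0.8905
y' = 3 − 0.2000·(cos -2.9812 − cos -2.3562) = 3.0560

(-0.8905, 3.0560, -2.9812)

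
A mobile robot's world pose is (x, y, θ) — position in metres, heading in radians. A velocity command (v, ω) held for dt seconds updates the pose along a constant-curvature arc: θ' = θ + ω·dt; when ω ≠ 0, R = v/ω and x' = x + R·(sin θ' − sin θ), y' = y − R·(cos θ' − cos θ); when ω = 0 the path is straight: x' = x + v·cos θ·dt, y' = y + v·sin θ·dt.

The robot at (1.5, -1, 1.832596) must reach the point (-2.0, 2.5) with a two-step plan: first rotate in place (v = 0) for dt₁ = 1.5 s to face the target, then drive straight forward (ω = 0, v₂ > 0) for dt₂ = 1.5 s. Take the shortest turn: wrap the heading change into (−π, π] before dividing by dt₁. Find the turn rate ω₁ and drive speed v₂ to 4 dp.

heading to target = atan2(2.5−-1, -2−1.5) = 2.3562
Δθ = wrap(2.3562 − 1.8326) = 0.5236; ω₁ = Δθ/dt₁ = 0.3491
distance = √((-2−1.5)² + (2.5−-1)²) = 4.9497; v₂ = distance/dt₂ = 3.2998

ω₁ = 0.3491, v₂ = 3.2998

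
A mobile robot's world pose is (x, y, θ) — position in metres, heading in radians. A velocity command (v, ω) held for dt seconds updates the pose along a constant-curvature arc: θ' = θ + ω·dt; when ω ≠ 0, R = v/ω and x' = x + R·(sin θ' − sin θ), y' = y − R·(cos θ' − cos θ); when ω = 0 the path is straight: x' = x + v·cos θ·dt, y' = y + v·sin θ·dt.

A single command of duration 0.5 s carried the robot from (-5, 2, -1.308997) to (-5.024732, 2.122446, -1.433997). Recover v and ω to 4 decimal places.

Δθ = -1.433997 − -1.308997 = -0.125000
ω = Δθ/dt = -0.125000/0.5 = -0.2500
R = −Δy/(cos θ' − cos θ) = 1.0000
v = R·ω = 1.0000·-0.2500 = -0.2500

v = -0.2500, ω = -0.2500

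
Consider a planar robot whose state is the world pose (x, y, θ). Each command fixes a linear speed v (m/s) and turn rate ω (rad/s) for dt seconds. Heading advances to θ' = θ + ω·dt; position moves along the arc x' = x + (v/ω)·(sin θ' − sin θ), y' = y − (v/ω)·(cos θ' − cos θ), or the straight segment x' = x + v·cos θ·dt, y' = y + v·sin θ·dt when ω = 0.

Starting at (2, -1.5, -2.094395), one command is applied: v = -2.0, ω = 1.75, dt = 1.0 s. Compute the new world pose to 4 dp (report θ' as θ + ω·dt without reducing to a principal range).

(1.3961, 0.1472, -0.3444)

θ' = -2.0944 + 1.75·1.0 = -0.3444
R = v/ω = -2.0/1.75 = -1.1429
x' = 2 + -1.1429·(sin -0.3444 − sin -2.0944) = 1.3961
y' = -1.5 − -1.1429·(cos -0.3444 − cos -2.0944) = 0.1472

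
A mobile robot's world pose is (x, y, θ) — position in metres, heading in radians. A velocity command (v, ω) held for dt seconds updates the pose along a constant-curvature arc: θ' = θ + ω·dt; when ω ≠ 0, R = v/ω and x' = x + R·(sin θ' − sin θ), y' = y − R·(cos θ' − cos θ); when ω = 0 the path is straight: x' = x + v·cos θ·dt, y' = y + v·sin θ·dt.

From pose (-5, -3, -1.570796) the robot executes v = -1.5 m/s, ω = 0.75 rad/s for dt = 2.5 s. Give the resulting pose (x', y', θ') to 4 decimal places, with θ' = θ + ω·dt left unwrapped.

θ' = -1.5708 + 0.75·2.5 = 0.3042
R = v/ω = -1.5/0.75 = -2.0000
x' = -5 + -2.0000·(sin 0.3042 − sin -1.5708) = -7.5991
y' = -3 − -2.0000·(cos 0.3042 − cos -1.5708) = -1.0918

(-7.5991, -1.0918, 0.3042)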